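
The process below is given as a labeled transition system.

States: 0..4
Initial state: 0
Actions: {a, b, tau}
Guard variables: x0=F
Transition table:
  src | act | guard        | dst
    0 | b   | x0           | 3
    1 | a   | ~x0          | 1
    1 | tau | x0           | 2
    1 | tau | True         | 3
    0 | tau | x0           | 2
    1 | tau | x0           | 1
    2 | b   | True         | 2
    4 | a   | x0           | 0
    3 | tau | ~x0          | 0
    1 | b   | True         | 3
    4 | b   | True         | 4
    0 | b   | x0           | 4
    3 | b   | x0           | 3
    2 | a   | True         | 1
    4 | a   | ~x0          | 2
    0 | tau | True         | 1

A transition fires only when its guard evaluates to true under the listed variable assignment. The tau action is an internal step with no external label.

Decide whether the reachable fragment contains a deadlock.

Answer: DEADLOCK-FREE

Analysis:
Reach set: {0,1,3}
  0: tau→1  [1 exit(s)]
  1: a→1  b→3  tau→3  [3 exit(s)]
  3: tau→0  [1 exit(s)]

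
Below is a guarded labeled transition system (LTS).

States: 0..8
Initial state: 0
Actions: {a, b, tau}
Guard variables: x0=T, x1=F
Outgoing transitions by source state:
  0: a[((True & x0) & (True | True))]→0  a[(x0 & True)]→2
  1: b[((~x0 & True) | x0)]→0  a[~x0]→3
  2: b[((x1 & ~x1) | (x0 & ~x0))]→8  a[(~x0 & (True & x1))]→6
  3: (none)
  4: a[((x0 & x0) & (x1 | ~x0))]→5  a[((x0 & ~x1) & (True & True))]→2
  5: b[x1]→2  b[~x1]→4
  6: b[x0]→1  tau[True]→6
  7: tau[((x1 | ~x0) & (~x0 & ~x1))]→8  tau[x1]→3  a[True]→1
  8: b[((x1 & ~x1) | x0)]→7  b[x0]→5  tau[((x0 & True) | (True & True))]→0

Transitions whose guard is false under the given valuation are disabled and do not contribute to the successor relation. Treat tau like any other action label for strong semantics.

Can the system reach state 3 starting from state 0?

Guard filter leaves 11 enabled edge(s).
depth 0: {0}
depth 1: {2}  cumulative {0,2}
Reach set: {0,2}

Answer: UNREACHABLE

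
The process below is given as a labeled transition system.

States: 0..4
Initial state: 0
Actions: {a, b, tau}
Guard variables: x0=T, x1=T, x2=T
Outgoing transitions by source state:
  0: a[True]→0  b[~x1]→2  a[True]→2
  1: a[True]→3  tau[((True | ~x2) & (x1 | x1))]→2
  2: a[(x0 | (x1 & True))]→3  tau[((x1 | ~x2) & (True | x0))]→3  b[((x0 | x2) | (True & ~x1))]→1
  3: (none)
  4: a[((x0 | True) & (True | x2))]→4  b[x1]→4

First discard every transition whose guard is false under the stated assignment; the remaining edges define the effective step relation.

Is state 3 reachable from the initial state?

Answer: REACHABLE

Trace:
9 transition(s) survive guard evaluation.
L0 = {0}
L1 = {2}  now seen {0,2}
L2 = {1,3}  now seen {0,1,2,3}
R = {0,1,2,3}
trace reaching 3: a·a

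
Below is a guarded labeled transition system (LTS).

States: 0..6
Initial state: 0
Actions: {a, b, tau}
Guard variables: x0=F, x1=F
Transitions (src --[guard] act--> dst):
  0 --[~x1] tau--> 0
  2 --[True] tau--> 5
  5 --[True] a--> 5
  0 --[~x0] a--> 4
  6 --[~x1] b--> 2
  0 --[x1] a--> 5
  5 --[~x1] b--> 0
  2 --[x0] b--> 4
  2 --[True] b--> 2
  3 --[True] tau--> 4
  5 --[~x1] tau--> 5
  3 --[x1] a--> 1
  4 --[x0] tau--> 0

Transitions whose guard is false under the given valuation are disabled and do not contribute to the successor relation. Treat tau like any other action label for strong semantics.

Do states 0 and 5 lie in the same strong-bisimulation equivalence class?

Bisimulation quotient by refinement:
  P[0] = {{0,1,2,3,4,5,6}}
  P[1] = {{0},{1,4},{2},{3},{5},{6}}
6 equivalence class(es) (converged in 2)
class of 0: {0}; class of 5: {5}

Answer: NOT BISIMILAR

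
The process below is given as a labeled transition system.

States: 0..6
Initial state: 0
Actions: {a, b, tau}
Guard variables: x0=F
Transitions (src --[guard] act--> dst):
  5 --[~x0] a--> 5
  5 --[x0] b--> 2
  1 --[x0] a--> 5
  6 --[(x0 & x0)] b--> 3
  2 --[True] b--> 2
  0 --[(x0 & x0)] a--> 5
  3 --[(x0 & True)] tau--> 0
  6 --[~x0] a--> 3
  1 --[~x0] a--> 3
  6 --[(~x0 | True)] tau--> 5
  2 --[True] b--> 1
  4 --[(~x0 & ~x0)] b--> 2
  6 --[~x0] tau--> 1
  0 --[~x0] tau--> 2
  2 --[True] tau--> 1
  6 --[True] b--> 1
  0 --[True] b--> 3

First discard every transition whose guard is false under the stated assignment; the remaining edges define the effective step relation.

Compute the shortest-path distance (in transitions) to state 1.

Answer: 2

Working:
Layered search for 1:
  depth 0: {0}
  depth 1: {2,3}
  depth 2: {1}
depth(1)=2, e.g. tau·b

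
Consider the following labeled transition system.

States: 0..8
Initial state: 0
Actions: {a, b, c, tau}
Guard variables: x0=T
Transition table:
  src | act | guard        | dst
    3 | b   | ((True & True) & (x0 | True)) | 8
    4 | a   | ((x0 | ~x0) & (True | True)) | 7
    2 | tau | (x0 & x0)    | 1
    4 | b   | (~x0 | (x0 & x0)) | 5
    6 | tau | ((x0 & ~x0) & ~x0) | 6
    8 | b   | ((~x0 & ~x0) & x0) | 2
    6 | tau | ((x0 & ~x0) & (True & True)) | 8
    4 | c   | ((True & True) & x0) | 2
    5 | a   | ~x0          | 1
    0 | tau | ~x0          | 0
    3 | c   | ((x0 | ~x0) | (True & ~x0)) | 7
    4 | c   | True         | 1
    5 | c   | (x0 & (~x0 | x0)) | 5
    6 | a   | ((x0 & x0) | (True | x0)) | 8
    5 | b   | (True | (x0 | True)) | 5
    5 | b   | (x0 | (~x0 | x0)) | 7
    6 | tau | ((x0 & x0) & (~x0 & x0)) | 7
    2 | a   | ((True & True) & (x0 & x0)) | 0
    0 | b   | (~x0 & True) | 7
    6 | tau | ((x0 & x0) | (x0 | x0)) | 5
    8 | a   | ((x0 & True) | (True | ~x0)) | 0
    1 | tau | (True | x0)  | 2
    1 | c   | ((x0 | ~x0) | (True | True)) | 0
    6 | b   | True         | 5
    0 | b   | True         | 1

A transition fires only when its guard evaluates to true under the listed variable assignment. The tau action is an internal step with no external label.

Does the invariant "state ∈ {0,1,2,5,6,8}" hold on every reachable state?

Allowed set {0,1,2,5,6,8}
Reachable = {0,1,2}
  0: ✓
  1: ✓
  2: ✓

Answer: INVARIANT HOLDS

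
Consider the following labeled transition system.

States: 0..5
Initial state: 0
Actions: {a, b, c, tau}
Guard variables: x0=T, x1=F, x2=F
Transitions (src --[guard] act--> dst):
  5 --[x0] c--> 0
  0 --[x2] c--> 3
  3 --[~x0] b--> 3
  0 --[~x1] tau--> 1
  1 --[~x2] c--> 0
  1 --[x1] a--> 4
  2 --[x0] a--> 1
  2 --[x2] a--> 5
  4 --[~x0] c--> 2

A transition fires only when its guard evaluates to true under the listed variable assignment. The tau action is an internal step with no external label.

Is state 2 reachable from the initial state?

4 transition(s) survive guard evaluation.
L0 = {0}
L1 = {1}  now seen {0,1}
Reach set: {0,1}

Answer: UNREACHABLE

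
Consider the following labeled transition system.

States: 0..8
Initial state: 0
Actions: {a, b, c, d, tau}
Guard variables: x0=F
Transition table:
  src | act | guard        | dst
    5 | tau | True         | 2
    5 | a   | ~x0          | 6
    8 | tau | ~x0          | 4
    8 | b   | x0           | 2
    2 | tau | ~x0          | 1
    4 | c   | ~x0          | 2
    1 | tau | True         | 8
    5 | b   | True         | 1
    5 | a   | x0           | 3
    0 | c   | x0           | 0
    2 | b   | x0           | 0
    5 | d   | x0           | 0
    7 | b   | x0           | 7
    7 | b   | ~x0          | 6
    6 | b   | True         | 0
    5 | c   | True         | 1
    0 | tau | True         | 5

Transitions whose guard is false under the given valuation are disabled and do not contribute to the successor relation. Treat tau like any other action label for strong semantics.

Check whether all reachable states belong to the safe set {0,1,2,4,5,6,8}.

Answer: INVARIANT HOLDS

Trace:
Allowed set {0,1,2,4,5,6,8}
Reachable = {0,1,2,4,5,6,8}
  0: ✓
  1: ✓
  2: ✓
  4: ✓
  5: ✓
  6: ✓
  8: ✓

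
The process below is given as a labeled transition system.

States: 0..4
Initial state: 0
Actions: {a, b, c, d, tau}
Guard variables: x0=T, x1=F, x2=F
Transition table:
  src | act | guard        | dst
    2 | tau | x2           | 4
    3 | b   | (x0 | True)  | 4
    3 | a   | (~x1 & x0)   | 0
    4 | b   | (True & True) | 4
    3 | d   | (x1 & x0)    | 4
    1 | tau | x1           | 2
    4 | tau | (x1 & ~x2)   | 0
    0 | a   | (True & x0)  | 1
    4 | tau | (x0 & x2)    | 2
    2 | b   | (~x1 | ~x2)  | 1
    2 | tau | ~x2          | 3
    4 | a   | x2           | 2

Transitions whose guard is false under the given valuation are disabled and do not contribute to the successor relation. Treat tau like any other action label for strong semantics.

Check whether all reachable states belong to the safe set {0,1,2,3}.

Answer: INVARIANT HOLDS

Working:
Safe = {0,1,2,3}
Reach set: {0,1}
  0: ✓
  1: ✓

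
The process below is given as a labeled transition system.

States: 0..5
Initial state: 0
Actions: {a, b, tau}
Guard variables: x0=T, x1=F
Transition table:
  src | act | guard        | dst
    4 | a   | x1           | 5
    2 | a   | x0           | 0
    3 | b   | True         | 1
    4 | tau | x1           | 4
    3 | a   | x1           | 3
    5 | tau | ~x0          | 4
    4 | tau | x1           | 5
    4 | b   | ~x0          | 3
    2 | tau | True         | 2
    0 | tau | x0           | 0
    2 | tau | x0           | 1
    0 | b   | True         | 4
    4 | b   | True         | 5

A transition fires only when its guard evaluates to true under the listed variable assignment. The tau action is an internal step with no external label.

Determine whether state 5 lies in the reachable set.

After dropping false guards: 7 live edges.
Layer 0: {0}
Layer 1: {4}  cumulative {0,4}
Layer 2: {5}  cumulative {0,4,5}
Reachable = {0,4,5}
Path to 5: b·b

Answer: REACHABLE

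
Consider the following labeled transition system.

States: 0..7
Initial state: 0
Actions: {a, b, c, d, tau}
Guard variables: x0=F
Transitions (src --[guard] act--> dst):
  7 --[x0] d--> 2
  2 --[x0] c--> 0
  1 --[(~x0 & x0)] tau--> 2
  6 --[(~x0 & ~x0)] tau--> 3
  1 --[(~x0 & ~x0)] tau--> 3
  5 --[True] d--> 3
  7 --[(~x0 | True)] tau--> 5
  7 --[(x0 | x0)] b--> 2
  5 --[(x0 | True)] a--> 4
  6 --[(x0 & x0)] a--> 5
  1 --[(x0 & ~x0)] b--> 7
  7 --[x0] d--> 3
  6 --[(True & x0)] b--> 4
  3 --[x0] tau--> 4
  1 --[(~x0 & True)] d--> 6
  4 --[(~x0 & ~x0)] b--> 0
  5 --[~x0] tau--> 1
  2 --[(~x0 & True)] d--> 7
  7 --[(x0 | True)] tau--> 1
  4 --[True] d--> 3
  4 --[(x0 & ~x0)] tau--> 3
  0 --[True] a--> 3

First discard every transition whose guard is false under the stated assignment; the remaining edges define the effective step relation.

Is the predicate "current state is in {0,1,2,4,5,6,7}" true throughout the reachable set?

Answer: INVARIANT VIOLATED at state 3

Working:
Safe = {0,1,2,4,5,6,7}
Reachable = {0,3}
  0: safe
  3: outside
counterexample path to 3: a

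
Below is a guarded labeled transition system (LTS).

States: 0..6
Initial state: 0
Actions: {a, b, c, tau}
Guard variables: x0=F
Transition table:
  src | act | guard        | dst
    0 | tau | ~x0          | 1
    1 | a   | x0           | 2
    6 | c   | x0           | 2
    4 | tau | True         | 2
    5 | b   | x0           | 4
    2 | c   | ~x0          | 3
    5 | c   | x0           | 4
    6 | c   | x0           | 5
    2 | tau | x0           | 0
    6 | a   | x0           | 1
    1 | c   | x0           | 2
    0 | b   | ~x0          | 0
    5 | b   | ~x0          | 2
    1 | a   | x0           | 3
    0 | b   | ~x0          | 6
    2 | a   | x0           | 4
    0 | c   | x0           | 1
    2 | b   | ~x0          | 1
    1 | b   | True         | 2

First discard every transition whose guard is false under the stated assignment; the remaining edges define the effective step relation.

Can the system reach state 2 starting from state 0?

Answer: REACHABLE

Working:
8 transition(s) survive guard evaluation.
Layer 0: {0}
Layer 1: {1,6}  now seen {0,1,6}
Layer 2: {2}  now seen {0,1,2,6}
Layer 3: {3}  now seen {0,1,2,3,6}
R = {0,1,2,3,6}
Path to 2: tau·b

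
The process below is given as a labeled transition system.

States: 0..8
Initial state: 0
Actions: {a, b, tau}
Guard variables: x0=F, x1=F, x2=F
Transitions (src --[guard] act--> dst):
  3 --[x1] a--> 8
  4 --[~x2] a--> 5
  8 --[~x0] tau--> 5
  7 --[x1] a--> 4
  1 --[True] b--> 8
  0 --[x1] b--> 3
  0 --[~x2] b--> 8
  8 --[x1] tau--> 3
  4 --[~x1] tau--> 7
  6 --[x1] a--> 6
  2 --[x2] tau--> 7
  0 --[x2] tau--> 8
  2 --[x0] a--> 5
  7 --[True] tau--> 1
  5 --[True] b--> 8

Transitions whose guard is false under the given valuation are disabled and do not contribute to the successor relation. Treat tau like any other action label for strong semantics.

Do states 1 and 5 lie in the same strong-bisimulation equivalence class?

Bisimulation quotient by refinement:
  π0 = {{0,1,2,3,4,5,6,7,8}}
  π1 = {{0,1,5},{2,3,6},{4},{7,8}}
Fixed point at round 2; 4 class(es).
class of 1: {0,1,5}; class of 5: {0,1,5}

Answer: BISIMILAR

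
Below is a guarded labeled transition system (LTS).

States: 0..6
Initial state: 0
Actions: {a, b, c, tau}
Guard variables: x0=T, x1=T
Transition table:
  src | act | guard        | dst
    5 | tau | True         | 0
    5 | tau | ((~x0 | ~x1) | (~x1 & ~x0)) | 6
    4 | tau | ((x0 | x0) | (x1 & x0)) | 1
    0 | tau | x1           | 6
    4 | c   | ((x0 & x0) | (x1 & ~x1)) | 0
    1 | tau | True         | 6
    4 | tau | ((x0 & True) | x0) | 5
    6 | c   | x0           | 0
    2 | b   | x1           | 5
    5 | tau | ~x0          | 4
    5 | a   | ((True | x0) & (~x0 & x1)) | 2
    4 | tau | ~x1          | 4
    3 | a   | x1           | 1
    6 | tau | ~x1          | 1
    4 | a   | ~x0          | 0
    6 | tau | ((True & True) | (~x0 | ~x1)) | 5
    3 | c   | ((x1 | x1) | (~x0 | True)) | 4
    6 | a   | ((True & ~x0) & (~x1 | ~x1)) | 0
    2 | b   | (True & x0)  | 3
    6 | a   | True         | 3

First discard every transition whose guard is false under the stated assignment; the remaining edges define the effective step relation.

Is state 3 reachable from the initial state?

13 transition(s) survive guard evaluation.
L0 = {0}
L1 = {6}  now seen {0,6}
L2 = {3,5}  now seen {0,3,5,6}
L3 = {1,4}  now seen {0,1,3,4,5,6}
R = {0,1,3,4,5,6}
trace reaching 3: tau·a

Answer: REACHABLE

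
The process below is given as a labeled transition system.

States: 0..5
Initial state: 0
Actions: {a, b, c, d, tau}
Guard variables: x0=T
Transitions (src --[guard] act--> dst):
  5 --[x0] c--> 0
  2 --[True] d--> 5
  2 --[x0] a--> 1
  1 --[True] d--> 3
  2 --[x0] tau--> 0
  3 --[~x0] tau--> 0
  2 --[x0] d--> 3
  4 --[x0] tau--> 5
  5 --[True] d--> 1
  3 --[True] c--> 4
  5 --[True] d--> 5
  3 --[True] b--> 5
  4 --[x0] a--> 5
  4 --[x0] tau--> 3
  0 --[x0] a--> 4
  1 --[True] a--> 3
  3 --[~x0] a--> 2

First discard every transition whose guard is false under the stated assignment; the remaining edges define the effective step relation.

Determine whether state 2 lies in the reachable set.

Answer: UNREACHABLE

Analysis:
15 transition(s) survive guard evaluation.
L0 = {0}
L1 = {4}  total {0,4}
L2 = {3,5}  total {0,3,4,5}
L3 = {1}  total {0,1,3,4,5}
R = {0,1,3,4,5}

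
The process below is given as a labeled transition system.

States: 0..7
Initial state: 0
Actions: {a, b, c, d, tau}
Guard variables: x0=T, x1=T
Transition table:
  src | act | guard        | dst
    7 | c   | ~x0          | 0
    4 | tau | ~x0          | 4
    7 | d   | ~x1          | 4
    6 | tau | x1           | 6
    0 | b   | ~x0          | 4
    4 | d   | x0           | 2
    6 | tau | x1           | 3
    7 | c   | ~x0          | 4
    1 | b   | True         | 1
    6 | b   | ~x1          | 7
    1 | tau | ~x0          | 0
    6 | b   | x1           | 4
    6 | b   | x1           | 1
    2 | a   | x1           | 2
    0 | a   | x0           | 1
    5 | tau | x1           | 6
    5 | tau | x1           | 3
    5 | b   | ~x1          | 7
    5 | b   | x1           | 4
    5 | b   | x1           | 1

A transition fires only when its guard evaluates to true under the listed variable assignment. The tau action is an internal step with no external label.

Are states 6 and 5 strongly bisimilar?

Answer: BISIMILAR

Trace:
Compute ~ classes (split until stable):
  P[0] = {{0,1,2,3,4,5,6,7}}
  P[1] = {{0,2},{1},{3,7},{4},{5,6}}
  P[2] = {{0},{1},{2},{3,7},{4},{5,6}}
6 equivalence class(es) (converged in 3)
6∈{5,6}, 5∈{5,6}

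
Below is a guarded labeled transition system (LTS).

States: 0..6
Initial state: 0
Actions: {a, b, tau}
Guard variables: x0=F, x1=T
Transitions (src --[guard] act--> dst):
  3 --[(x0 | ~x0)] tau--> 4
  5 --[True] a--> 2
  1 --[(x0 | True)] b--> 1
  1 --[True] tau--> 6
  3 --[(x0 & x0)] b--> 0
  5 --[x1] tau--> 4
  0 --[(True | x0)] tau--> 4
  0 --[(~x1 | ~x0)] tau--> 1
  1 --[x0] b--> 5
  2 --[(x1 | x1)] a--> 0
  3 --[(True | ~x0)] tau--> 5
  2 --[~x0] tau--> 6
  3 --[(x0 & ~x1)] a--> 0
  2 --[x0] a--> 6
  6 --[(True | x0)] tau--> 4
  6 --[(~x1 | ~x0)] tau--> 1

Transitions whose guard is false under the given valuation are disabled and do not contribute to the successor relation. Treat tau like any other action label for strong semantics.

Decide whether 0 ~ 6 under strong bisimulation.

Compute ~ classes (split until stable):
  π0 = {{0,1,2,3,4,5,6}}
  π1 = {{0,3,6},{1},{2,5},{4}}
  π2 = {{0,6},{1},{2},{3},{4},{5}}
stable after 3 split(s): 6 block(s)
0∈{0,6}, 6∈{0,6}

Answer: BISIMILAR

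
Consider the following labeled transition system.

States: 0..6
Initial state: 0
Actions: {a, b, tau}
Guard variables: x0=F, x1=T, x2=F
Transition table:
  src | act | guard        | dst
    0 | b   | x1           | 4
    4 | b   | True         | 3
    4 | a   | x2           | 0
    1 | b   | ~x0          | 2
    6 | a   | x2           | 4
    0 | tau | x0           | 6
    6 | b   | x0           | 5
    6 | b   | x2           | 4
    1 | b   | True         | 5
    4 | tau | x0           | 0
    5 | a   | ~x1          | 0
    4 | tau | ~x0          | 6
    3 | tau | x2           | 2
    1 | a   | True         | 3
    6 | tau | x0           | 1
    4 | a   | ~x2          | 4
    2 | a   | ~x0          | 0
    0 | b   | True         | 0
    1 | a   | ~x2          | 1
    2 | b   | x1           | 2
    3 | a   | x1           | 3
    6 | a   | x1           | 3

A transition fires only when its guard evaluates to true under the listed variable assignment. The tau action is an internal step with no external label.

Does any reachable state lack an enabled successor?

Reachable = {0,3,4,6}
  0: b→0  b→4  [2 out]
  3: a→3  [1 out]
  4: a→4  b→3  tau→6  [3 out]
  6: a→3  [1 out]

Answer: DEADLOCK-FREE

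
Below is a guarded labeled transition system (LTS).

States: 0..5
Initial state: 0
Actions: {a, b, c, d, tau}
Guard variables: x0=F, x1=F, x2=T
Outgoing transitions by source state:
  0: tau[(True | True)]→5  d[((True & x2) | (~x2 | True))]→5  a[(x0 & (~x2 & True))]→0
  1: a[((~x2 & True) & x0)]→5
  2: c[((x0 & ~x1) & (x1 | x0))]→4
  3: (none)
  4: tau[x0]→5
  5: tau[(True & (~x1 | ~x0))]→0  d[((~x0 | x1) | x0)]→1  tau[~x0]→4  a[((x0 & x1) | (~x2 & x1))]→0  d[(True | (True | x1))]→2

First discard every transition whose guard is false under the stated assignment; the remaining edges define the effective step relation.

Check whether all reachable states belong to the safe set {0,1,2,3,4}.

Inv-set: {0,1,2,3,4}
Reachable = {0,1,2,4,5}
  0: safe
  1: safe
  2: safe
  4: safe
  5: VIOLATES
reach 5 via tau — violates

Answer: INVARIANT VIOLATED at state 5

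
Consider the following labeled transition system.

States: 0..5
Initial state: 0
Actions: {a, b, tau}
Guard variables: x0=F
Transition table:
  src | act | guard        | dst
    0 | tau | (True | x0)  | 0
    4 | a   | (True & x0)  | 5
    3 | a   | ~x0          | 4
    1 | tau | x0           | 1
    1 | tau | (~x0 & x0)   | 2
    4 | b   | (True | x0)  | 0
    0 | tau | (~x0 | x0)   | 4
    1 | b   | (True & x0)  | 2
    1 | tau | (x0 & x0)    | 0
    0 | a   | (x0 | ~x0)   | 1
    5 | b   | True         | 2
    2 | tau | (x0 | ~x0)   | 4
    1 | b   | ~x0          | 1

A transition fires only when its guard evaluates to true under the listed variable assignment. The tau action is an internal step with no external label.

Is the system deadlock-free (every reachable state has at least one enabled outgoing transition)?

Answer: DEADLOCK-FREE

Working:
Reachable = {0,1,4}
  0: a→1  tau→0  tau→4  [3 exit(s)]
  1: b→1  [1 exit(s)]
  4: b→0  [1 exit(s)]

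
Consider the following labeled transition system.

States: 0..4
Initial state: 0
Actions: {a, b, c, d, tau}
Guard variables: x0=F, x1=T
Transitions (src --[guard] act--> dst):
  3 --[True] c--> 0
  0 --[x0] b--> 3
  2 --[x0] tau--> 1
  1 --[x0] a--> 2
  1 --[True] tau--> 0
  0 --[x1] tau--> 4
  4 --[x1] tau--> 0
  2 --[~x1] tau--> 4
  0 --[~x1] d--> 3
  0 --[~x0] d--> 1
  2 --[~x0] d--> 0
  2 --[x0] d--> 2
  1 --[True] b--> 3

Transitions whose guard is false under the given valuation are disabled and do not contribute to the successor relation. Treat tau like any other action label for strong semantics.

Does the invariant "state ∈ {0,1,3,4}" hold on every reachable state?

Allowed set {0,1,3,4}
Reach set: {0,1,3,4}
  0: ok
  1: ok
  3: ok
  4: ok

Answer: INVARIANT HOLDS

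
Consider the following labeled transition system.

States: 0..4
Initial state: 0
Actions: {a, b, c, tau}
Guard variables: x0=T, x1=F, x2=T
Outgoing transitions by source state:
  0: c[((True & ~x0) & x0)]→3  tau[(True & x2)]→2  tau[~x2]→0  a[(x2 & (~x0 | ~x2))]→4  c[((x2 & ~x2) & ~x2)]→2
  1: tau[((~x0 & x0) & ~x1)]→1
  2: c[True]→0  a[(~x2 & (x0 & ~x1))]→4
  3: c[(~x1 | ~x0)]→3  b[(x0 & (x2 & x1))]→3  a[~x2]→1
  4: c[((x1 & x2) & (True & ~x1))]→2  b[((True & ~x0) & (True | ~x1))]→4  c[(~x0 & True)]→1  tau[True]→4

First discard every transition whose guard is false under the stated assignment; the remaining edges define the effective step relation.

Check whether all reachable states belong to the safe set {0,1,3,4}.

Allowed set {0,1,3,4}
R = {0,2}
  0: safe
  2: VIOLATES
reach 2 via tau — violates

Answer: INVARIANT VIOLATED at state 2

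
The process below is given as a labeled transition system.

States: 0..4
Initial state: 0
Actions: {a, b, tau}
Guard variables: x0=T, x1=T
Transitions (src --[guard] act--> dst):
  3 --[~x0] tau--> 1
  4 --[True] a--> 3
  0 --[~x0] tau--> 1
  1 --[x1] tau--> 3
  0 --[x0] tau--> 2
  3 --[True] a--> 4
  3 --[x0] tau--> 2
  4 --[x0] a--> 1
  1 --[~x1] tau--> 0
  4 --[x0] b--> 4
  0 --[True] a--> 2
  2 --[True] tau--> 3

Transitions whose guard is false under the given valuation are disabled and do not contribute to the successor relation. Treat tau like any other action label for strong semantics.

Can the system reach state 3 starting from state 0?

9 transition(s) survive guard evaluation.
L0 = {0}
L1 = {2}  now seen {0,2}
L2 = {3}  now seen {0,2,3}
L3 = {4}  now seen {0,2,3,4}
L4 = {1}  now seen {0,1,2,3,4}
Reachable = {0,1,2,3,4}
Path to 3: tau·tau

Answer: REACHABLE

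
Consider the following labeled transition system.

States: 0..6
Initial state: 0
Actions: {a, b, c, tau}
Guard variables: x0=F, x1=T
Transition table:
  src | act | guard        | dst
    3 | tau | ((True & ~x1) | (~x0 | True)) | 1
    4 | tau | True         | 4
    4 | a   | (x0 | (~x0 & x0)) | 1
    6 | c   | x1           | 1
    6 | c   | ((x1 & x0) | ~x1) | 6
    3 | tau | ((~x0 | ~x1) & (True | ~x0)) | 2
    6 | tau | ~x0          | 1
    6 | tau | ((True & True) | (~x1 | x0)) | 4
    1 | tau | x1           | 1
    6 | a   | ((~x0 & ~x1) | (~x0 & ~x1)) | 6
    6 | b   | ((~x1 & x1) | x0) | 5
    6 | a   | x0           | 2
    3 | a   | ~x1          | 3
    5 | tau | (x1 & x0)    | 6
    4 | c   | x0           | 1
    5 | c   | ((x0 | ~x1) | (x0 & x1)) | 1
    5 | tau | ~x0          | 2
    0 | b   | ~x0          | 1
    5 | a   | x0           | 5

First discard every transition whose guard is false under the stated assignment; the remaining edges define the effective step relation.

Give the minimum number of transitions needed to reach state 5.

Layered search for 5:
  depth 0: {0}
  depth 1: {1}
5 never appears.

Answer: UNREACHABLE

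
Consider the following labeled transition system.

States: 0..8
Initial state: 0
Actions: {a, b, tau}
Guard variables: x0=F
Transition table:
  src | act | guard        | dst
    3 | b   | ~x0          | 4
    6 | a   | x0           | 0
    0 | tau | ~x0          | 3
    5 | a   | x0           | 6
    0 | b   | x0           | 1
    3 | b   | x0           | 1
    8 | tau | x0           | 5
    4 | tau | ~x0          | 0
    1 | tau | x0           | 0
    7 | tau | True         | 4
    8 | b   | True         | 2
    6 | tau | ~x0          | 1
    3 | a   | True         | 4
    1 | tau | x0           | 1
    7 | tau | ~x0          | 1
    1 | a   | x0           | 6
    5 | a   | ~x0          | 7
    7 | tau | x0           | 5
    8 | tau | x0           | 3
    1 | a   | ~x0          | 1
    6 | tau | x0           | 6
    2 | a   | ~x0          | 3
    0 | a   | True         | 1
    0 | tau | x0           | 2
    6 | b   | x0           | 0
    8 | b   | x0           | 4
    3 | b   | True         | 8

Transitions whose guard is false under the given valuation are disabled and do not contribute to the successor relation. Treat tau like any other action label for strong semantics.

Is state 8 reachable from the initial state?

Answer: REACHABLE

Analysis:
Guard filter leaves 13 enabled edge(s).
depth 0: {0}
depth 1: {1,3}  cumulative {0,1,3}
depth 2: {4,8}  cumulative {0,1,3,4,8}
depth 3: {2}  cumulative {0,1,2,3,4,8}
R = {0,1,2,3,4,8}
trace reaching 8: tau·b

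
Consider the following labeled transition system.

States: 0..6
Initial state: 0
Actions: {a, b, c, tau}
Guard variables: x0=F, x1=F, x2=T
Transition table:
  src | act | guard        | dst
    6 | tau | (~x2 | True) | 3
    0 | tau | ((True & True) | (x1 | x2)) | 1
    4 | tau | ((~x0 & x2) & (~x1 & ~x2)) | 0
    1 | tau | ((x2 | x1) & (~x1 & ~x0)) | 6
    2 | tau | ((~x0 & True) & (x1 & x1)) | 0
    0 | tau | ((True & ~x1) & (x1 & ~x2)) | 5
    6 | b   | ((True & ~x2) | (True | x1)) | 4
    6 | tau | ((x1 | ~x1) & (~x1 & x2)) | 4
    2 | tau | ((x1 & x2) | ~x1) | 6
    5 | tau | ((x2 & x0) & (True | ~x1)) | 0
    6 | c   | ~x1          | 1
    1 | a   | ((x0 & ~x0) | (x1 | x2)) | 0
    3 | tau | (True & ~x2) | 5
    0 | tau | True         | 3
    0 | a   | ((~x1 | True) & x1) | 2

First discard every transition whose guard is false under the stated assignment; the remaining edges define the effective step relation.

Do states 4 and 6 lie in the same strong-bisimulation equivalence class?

Refine partition for ~:
  round 0: {{0,1,2,3,4,5,6}}
  round 1: {{0,2},{1},{3,4,5},{6}}
  round 2: {{0},{1},{2},{3,4,5},{6}}
Fixed point at round 3; 5 class(es).
4∈{3,4,5}, 6∈{6}

Answer: NOT BISIMILAR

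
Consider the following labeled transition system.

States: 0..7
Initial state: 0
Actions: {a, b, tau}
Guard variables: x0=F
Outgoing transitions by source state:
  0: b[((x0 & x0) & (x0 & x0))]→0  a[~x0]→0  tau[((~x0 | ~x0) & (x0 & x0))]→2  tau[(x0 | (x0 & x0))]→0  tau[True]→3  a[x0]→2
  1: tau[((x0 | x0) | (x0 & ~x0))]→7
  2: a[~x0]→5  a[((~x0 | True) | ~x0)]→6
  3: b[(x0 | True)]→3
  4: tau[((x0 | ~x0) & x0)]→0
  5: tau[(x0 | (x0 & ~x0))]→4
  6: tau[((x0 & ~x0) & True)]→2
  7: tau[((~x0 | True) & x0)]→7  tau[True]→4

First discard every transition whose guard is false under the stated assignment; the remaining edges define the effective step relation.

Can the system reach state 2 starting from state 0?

Answer: UNREACHABLE

Analysis:
Guard filter leaves 6 enabled edge(s).
L0 = {0}
L1 = {3}  cumulative {0,3}
Reachable = {0,3}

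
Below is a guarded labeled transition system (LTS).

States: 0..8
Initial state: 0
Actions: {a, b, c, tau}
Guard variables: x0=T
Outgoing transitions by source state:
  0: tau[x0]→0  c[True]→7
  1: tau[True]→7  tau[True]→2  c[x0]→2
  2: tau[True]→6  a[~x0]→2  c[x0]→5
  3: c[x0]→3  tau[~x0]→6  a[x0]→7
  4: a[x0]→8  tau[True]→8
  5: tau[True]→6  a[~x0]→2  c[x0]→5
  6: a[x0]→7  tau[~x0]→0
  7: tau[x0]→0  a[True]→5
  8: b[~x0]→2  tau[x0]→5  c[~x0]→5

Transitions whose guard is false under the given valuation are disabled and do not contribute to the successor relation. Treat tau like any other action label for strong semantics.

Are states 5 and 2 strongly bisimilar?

Compute ~ classes (split until stable):
  P[0] = {{0,1,2,3,4,5,6,7,8}}
  P[1] = {{0,1,2,5},{3},{4,7},{6},{8}}
  P[2] = {{0},{1},{2,5},{3},{4},{6},{7},{8}}
stable after 3 split(s): 8 block(s)
[5]={2,5}  [2]={2,5}

Answer: BISIMILAR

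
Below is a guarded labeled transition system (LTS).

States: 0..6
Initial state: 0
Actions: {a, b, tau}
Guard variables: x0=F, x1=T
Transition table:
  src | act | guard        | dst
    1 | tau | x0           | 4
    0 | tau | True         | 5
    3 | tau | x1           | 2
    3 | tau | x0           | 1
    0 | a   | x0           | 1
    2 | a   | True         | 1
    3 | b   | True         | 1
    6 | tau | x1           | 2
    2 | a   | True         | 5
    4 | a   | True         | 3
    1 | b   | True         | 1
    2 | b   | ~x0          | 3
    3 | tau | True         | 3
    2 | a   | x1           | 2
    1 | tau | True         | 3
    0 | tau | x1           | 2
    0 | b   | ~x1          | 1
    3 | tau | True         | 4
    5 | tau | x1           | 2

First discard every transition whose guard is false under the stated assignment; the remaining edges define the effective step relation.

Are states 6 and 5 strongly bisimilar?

Answer: BISIMILAR

Working:
Refine partition for ~:
  round 0: {{0,1,2,3,4,5,6}}
  round 1: {{0,5,6},{1,3},{2},{4}}
  round 2: {{0},{1},{2},{3},{4},{5,6}}
6 equivalence class(es) (converged in 3)
class of 6: {5,6}; class of 5: {5,6}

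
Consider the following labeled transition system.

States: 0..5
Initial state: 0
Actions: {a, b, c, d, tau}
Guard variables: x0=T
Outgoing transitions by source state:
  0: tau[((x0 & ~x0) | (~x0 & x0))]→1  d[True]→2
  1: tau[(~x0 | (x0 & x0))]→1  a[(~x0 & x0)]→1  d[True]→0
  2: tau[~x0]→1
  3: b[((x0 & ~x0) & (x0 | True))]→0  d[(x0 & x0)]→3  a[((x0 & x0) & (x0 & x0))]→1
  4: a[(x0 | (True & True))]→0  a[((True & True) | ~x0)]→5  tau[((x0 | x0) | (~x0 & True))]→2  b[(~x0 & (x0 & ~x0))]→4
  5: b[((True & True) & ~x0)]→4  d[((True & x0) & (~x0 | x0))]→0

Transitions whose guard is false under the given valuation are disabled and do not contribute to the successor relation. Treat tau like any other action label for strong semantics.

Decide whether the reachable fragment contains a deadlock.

Reachable = {0,2}
  0: d→2  [1 exit(s)]
  2: ∅  [no exit]
witness 2: d

Answer: DEADLOCK at state 2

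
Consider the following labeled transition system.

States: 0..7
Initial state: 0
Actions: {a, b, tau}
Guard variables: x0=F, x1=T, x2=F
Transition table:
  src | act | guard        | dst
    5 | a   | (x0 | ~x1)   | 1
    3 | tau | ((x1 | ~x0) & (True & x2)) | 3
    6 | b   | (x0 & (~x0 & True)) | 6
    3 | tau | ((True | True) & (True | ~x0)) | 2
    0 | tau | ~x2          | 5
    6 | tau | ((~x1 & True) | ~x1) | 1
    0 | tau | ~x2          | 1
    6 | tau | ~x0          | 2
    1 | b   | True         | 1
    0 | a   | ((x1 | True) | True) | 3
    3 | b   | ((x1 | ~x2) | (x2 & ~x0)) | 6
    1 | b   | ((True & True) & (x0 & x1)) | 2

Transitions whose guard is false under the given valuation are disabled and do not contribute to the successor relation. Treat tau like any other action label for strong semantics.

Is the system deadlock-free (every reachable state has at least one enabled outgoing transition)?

R = {0,1,2,3,5,6}
  0: a→3  tau→1  tau→5  [3 exit(s)]
  1: b→1  [1 exit(s)]
  2: ∅  [no exit]
  3: b→6  tau→2  [2 exit(s)]
  5: ∅  [no exit]
  6: tau→2  [1 exit(s)]
witness 2: a·tau

Answer: DEADLOCK at state 2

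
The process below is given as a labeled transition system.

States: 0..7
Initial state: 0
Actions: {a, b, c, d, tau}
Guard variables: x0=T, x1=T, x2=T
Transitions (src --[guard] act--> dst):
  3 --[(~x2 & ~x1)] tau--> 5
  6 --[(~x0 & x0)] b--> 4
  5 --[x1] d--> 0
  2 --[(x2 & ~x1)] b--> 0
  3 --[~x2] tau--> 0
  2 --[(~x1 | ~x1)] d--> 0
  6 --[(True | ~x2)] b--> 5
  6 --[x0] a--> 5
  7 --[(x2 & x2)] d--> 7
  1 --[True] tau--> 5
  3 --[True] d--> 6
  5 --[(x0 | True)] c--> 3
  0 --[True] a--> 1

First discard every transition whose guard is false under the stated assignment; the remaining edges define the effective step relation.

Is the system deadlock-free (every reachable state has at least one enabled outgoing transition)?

Reach set: {0,1,3,5,6}
  0: a→1  [deg 1]
  1: tau→5  [deg 1]
  3: d→6  [deg 1]
  5: c→3  d→0  [deg 2]
  6: a→5  b→5  [deg 2]

Answer: DEADLOCK-FREE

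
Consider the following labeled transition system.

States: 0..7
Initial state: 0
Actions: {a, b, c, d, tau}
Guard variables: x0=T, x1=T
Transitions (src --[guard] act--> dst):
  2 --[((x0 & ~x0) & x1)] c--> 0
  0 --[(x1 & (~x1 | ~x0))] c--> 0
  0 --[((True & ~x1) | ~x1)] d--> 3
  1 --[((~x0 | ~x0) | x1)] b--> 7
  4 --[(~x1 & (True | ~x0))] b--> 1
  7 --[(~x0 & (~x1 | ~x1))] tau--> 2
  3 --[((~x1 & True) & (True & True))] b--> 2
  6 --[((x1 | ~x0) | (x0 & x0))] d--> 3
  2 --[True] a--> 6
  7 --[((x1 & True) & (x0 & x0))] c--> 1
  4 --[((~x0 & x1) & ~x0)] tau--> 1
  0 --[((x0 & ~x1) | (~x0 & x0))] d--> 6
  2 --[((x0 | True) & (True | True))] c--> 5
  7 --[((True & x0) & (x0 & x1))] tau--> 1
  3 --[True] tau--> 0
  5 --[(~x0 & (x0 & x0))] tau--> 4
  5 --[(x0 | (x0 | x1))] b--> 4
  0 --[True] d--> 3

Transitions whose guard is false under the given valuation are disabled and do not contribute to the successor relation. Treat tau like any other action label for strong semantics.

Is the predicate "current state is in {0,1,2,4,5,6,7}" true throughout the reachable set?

Answer: INVARIANT VIOLATED at state 3

Trace:
Allowed set {0,1,2,4,5,6,7}
Reachable = {0,3}
  0: safe
  3: VIOLATES
reach 3 via d — violates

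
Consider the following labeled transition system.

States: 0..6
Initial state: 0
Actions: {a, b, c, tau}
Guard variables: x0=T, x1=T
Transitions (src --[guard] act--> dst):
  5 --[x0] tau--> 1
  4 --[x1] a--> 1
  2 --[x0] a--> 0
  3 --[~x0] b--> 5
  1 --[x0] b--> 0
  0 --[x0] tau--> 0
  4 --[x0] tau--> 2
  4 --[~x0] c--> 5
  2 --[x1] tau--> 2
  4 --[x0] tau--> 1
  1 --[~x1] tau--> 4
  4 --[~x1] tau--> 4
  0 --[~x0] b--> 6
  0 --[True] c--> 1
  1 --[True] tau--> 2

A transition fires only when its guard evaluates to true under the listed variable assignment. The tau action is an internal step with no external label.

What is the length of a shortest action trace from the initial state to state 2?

Breadth-first toward 2:
  Layer 0: {0}
  Layer 1: {1}
  Layer 2: {2}
2 enters at depth 2; path c·tau

Answer: 2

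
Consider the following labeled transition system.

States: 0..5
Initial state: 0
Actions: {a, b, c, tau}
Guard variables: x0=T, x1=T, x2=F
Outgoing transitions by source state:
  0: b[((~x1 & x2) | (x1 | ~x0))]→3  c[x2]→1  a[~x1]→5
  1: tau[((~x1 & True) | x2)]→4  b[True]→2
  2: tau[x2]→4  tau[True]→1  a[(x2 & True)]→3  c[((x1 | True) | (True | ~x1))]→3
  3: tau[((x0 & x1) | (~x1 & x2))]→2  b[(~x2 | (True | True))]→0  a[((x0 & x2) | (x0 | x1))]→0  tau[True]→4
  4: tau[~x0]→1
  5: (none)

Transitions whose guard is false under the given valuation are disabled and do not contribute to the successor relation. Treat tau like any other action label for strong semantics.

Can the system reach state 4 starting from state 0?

Answer: REACHABLE

Working:
After dropping false guards: 8 live edges.
depth 0: {0}
depth 1: {3}  total {0,3}
depth 2: {2,4}  total {0,2,3,4}
depth 3: {1}  total {0,1,2,3,4}
Reach set: {0,1,2,3,4}
witness 4: b·tau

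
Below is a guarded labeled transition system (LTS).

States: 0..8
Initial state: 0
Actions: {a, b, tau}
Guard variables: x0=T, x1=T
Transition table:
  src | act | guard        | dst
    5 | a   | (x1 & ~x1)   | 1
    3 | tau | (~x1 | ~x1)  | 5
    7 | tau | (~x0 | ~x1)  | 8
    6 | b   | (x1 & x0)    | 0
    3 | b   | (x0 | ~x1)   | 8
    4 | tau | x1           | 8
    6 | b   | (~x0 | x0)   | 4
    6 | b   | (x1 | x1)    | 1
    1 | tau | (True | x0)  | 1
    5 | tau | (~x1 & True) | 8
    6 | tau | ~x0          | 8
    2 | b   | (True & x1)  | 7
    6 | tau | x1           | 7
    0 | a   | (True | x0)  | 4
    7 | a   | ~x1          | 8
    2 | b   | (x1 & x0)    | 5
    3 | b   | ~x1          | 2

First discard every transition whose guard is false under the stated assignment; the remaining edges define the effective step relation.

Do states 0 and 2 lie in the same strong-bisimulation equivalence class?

Answer: NOT BISIMILAR

Working:
Refine partition for ~:
  π0 = {{0,1,2,3,4,5,6,7,8}}
  π1 = {{0},{1,4},{2,3},{5,7,8},{6}}
  π2 = {{0},{1},{2,3},{4},{5,7,8},{6}}
Fixed point at round 3; 6 class(es).
0∈{0}, 2∈{2,3}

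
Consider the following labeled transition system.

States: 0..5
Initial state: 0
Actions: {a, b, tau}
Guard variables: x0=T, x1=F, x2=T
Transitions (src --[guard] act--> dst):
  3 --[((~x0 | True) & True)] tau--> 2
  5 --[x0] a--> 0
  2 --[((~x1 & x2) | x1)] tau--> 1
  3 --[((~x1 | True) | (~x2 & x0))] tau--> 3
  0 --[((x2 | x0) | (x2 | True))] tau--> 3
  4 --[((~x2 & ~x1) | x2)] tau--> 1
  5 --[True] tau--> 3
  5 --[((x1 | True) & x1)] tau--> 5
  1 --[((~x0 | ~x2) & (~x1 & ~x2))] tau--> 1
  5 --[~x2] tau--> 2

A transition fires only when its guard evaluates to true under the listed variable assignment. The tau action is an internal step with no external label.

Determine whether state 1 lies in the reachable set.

After dropping false guards: 7 live edges.
L0 = {0}
L1 = {3}  total {0,3}
L2 = {2}  total {0,2,3}
L3 = {1}  total {0,1,2,3}
Reach set: {0,1,2,3}
witness 1: tau·tau·tau

Answer: REACHABLE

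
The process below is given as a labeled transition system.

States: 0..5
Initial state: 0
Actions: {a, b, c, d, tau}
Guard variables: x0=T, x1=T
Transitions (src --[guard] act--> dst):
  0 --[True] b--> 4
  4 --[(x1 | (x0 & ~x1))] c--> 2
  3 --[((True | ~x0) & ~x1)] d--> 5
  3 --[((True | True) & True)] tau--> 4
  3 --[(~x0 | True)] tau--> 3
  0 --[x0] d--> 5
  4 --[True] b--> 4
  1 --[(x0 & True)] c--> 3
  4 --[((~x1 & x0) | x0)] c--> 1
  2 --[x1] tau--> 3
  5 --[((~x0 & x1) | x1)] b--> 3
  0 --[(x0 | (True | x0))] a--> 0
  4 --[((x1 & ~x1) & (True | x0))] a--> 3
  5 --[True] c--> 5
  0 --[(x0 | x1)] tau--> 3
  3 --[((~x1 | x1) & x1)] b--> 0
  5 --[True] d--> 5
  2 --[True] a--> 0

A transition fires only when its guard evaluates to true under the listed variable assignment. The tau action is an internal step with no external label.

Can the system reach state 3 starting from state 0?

Guard filter leaves 16 enabled edge(s).
L0 = {0}
L1 = {3,4,5}  now seen {0,3,4,5}
L2 = {1,2}  now seen {0,1,2,3,4,5}
R = {0,1,2,3,4,5}
witness 3: tau

Answer: REACHABLE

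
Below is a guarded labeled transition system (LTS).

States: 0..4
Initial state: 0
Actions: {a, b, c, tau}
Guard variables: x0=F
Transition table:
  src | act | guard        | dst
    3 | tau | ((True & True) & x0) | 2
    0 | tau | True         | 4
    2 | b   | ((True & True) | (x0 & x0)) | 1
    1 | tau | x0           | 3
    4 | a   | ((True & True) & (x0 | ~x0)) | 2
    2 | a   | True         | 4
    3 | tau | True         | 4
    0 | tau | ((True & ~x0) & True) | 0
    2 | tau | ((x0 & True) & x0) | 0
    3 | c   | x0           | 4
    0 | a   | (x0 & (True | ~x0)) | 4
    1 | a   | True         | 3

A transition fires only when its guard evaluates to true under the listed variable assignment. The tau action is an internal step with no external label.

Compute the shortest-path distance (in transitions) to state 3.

Layered search for 3:
  L0 = {0}
  L1 = {4}
  L2 = {2}
  L3 = {1}
  L4 = {3}
first hit 3 at d=4 via tau·a·b·a

Answer: 4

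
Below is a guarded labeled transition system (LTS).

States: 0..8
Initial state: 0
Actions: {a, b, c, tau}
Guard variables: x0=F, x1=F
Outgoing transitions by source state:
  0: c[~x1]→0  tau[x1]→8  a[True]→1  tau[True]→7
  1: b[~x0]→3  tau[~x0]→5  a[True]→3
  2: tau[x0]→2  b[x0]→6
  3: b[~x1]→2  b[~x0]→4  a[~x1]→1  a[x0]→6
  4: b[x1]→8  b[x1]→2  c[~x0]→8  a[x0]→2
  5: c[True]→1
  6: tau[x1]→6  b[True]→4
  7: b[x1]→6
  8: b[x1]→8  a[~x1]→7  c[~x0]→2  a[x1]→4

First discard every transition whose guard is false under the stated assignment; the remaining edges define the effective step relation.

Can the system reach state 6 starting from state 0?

Answer: UNREACHABLE

Analysis:
After dropping false guards: 14 live edges.
Layer 0: {0}
Layer 1: {1,7}  cumulative {0,1,7}
Layer 2: {3,5}  cumulative {0,1,3,5,7}
Layer 3: {2,4}  cumulative {0,1,2,3,4,5,7}
Layer 4: {8}  cumulative {0,1,2,3,4,5,7,8}
R = {0,1,2,3,4,5,7,8}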